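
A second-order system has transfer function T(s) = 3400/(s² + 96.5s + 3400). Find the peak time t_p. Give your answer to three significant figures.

t_p ≈ 0.0960 s

Matching coefficients with s² + 2ζω_n s + ω_n² gives ω_n² = 3400 ⇒ ω_n = 58.3 rad/s, and ζ = 96.5/(2ω_n) = 0.827.
ω_d = ω_n√(1−ζ²) = 32.7 rad/s. Then t_p = π/ω_d = 0.0960 s.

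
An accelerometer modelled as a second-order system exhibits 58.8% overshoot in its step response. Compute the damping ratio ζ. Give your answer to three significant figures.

Inverting the overshoot relation: ζ = |ln 0.588|/√(π² + ln²0.588) = 0.167.

ζ ≈ 0.167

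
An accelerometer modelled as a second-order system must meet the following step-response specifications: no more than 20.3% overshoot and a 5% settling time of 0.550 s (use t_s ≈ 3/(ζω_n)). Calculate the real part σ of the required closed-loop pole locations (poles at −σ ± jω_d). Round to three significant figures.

The settling-time spec alone fixes σ = ζω_n = 3/t_s = 3/0.550 = 5.45.
(Overshoot then fixes ζ = 0.453 and hence ω_d = σ·√(1−ζ²)/ζ = 10.7 rad/s.)

σ ≈ 5.45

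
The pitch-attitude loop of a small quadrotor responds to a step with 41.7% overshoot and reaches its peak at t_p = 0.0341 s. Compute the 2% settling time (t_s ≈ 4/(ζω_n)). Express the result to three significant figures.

t_s ≈ 0.156 s

ζ from %OS: ζ = |ln 0.417|/√(π²+ln²0.417) = 0.268.
From t_p = π/ω_d, ω_d = π/0.0341 = 92.1 rad/s, so ω_n = ω_d/√(1−ζ²) = 95.6 rad/s.
t_s ≈ 4/(ζω_n) = 4/(0.268·95.6) = 0.156 s.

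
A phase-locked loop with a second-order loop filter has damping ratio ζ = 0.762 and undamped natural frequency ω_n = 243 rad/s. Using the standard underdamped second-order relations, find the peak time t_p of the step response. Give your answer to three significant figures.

t_p ≈ 0.0200 s

The damped frequency is ω_d = ω_n√(1−ζ²) = 243·√(1−0.581) = 157 rad/s.
Peak time t_p = π/ω_d = π/157 = 0.0200 s.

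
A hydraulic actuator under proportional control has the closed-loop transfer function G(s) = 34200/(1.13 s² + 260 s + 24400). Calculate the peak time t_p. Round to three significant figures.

Dividing through by 1.13: denominator becomes s² + 230.1 s + 21590.
So ω_n = √21590 = 147 rad/s and ζ = 230.1/(2·147) = 0.783.
ω_d = 147·√(1 − 0.783²) = 91.4 rad/s. t_p = π/ω_d = 0.0344 s.

t_p ≈ 0.0344 s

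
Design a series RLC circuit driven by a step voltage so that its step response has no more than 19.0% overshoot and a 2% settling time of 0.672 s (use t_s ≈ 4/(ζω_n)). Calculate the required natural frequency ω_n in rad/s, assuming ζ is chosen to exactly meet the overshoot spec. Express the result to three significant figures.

ω_n ≈ 12.7 rad/s

Inverting the overshoot relation: ζ = |ln 0.190|/√(π² + ln²0.190) = 0.467.
Then ω_n = 4/(ζ t_s) = 4/(0.467 × 0.672) = 12.7 rad/s.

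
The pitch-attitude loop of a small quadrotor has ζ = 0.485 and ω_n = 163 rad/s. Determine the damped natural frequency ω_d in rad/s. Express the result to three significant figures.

ω_d ≈ 143 rad/s

ω_d = ω_n√(1−ζ²) = 163·√0.765 = 143 rad/s.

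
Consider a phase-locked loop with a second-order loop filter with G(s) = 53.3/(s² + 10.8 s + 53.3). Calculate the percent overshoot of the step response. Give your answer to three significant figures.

%OS ≈ 3.17%

ω_n = √53.3 = 7.30 rad/s; ζ = 10.8/(2·7.30) = 0.740.
%OS = 100 e^{−πζ/√(1−ζ²)} with ζ = 0.740 gives 3.17%.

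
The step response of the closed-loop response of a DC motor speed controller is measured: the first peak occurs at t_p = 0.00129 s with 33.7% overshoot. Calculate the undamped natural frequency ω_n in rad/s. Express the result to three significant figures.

The overshoot fixes ζ = −ln(OS)/√(π²+ln²(OS)) = 0.327.
t_p = π/ω_d ⇒ ω_d = 2440 rad/s; then ω_n = ω_d/√(1−ζ²) = 2580 rad/s.

ω_n ≈ 2580 rad/s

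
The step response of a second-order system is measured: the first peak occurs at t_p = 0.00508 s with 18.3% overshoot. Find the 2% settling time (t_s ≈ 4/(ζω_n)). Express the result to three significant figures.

t_s ≈ 0.0120 s

From the overshoot, ζ = −ln(OS)/√(π²+ln²(OS)) = 0.476.
From t_p = π/ω_d, ω_d = π/0.00508 = 618 rad/s, so ω_n = ω_d/√(1−ζ²) = 703 rad/s.
t_s ≈ 4/(ζω_n) = 4/(0.476·703) = 0.0120 s.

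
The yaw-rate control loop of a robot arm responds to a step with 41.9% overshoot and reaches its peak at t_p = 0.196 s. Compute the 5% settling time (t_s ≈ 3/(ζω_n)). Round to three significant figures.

The overshoot fixes ζ = −ln(OS)/√(π²+ln²(OS)) = 0.267.
From t_p = π/ω_d, ω_d = π/0.196 = 16.0 rad/s, so ω_n = ω_d/√(1−ζ²) = 16.6 rad/s.
t_s ≈ 3/(ζω_n) = 3/(0.267·16.6) = 0.676 s.

t_s ≈ 0.676 s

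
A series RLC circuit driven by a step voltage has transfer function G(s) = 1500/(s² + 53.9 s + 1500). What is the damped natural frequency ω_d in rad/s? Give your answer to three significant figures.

ω_d ≈ 27.8 rad/s

Comparing the denominator to s² + 2ζω_n s + ω_n²: ω_n = √1500 = 38.7 rad/s, and 2ζω_n = 53.9 so ζ = 53.9/(2·38.7) = 0.696.
ω_d = 38.7·√(1 − 0.696²) = 27.8 rad/s.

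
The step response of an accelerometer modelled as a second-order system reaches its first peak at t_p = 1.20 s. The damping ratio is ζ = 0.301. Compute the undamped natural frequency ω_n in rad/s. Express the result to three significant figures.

Peak time t_p = π/ω_d, so ω_d = π/t_p = π/1.20 = 2.62 rad/s.
ω_n = ω_d/√(1−ζ²) = 2.62/√0.909 = 2.75 rad/s.

ω_n ≈ 2.75 rad/s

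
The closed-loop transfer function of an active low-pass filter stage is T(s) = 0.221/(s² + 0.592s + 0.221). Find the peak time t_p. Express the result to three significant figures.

Comparing the denominator to s² + 2ζω_n s + ω_n²: ω_n = √0.221 = 0.470 rad/s, and 2ζω_n = 0.592 so ζ = 0.592/(2·0.470) = 0.630.
ω_d = 0.470·√(1 − 0.630²) = 0.365 rad/s. Then t_p = π/ω_d = 8.60 s.

t_p ≈ 8.60 s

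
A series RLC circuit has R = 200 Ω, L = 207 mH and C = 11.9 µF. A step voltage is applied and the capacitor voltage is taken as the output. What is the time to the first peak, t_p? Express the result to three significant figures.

t_p ≈ 0.00756 s

For a series RLC circuit (capacitor voltage as output), ω_n = 1/√(LC) = 1/√(207 mH · 11.9 µF) = 637 rad/s.
ζ = (R/2)·√(C/L) = (200/2)·√(11.9 µF/207 mH) = 0.758.
ω_d = 637·√(1 − 0.758²) = 415 rad/s. t_p = π/ω_d = 0.00756 s.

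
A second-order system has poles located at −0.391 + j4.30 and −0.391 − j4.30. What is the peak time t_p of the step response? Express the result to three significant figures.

t_p = π/ω_d with ω_d = 4.30 (the imaginary part), so t_p = 0.731 s.

t_p ≈ 0.731 s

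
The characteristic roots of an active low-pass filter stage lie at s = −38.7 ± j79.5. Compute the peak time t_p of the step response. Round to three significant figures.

t_p ≈ 0.0395 s

t_p = π/ω_d with ω_d = 79.5 (the imaginary part), so t_p = 0.0395 s.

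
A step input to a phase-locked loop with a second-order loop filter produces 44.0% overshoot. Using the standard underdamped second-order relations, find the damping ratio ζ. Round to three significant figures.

ζ ≈ 0.253

ζ = −ln(OS)/√(π² + (ln OS)²). With OS = 0.440, ln OS = −0.8210 and ζ = 0.8210/3.247 = 0.253.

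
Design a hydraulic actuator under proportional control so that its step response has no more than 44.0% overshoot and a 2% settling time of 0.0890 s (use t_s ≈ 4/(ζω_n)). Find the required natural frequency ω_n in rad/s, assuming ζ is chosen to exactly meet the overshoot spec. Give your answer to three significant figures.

ω_n ≈ 178 rad/s

ζ = −ln(OS)/√(π² + (ln OS)²). With OS = 0.440, ln OS = −0.8210 and ζ = 0.8210/3.247 = 0.253.
From t_s ≈ 4/(ζω_n): ω_n = 4/(ζ·t_s) = 4/(0.253·0.0890) = 178 rad/s.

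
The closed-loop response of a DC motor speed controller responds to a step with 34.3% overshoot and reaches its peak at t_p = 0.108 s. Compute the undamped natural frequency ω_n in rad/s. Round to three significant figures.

ω_n ≈ 30.7 rad/s

The overshoot fixes ζ = −ln(OS)/√(π²+ln²(OS)) = 0.322.
From t_p = π/ω_d, ω_d = π/0.108 = 29.1 rad/s, so ω_n = ω_d/√(1−ζ²) = 30.7 rad/s.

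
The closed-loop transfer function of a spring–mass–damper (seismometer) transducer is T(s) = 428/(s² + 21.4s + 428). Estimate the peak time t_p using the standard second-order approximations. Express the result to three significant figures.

t_p ≈ 0.177 s

Comparing the denominator to s² + 2ζω_n s + ω_n²: ω_n = √428 = 20.7 rad/s, and 2ζω_n = 21.4 so ζ = 21.4/(2·20.7) = 0.517.
The damped frequency ω_d = ω_n√(1−ζ²) = 17.7 rad/s. Then t_p = π/ω_d = 0.177 s.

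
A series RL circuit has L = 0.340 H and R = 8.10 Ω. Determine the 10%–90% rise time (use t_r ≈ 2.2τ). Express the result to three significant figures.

τ = L/R = 0.340/8.10 = 0.0420 s.
t_r ≈ 2.2τ = 0.0923 s.

t_r ≈ 0.0923 s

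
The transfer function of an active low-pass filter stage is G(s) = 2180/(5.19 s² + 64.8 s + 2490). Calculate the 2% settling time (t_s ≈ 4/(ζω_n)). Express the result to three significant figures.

Dividing through by 5.19: denominator becomes s² + 12.49 s + 479.8.
So ω_n = √479.8 = 21.9 rad/s and ζ = 12.49/(2·21.9) = 0.285.
t_s ≈ 4/(ζω_n) = 0.641 s.

t_s ≈ 0.641 s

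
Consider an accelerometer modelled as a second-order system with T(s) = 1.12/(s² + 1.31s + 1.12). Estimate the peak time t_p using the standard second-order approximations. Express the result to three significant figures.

t_p ≈ 3.78 s

ω_n = √1.12 = 1.06 rad/s; ζ = 1.31/(2·1.06) = 0.619.
ω_d = 1.06·√(1 − 0.619²) = 0.831 rad/s. Then t_p = π/ω_d = 3.78 s.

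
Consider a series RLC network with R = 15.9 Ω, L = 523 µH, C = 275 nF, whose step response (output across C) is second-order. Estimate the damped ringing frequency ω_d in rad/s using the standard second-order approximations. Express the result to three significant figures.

ω_d ≈ 82000 rad/s

For a series RLC circuit (capacitor voltage as output), ω_n = 1/√(LC) = 1/√(523 µH · 275 nF) = 83400 rad/s.
ζ = (R/2)·√(C/L) = (15.9/2)·√(275 nF/523 µH) = 0.182.
ω_d = ω_n√(1−ζ²) = 82000 rad/s.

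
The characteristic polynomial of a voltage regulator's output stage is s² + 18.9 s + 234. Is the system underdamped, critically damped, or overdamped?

a² − 4b = 18.9² − 4·234 < 0 (complex roots); the system is underdamped.

underdamped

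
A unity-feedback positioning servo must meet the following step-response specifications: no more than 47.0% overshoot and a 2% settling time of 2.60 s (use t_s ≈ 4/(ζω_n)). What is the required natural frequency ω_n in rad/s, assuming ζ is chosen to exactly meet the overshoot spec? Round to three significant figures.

ω_n ≈ 6.58 rad/s

ζ = −ln(OS)/√(π² + (ln OS)²). With OS = 0.470, ln OS = −0.7550 and ζ = 0.7550/3.231 = 0.234.
Then ω_n = 4/(ζ t_s) = 4/(0.234 × 2.60) = 6.58 rad/s.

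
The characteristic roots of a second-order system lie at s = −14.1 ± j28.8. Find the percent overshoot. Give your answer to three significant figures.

%OS ≈ 21.5%

|pole| = ω_n = √(14.1² + 28.8²) = 32.1 rad/s; ζ = cos θ = σ/ω_n = 0.440.
%OS = 100 e^{−πζ/√(1−ζ²)} with ζ = 0.440 gives 21.5%.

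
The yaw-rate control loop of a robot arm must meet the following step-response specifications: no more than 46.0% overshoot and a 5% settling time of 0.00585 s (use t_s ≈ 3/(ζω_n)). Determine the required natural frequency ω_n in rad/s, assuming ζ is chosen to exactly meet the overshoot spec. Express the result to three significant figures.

Inverting the overshoot relation: ζ = |ln 0.460|/√(π² + ln²0.460) = 0.240.
Then ω_n = 3/(ζ t_s) = 3/(0.240 × 0.00585) = 2140 rad/s.

ω_n ≈ 2140 rad/s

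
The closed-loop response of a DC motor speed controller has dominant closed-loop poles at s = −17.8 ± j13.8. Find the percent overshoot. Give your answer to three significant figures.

|pole| = ω_n = √(17.8² + 13.8²) = 22.5 rad/s; ζ = cos θ = σ/ω_n = 0.790.
%OS = 100 e^{−πζ/√(1−ζ²)} with ζ = 0.790 gives 1.74%.

%OS ≈ 1.74%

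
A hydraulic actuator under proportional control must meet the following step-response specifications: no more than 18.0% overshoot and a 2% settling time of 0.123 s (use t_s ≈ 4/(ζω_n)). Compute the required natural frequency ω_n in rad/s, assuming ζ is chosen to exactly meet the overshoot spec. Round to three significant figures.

ω_n ≈ 67.9 rad/s

ζ = −ln(OS)/√(π² + (ln OS)²). With OS = 0.180, ln OS = −1.715 and ζ = 1.715/3.579 = 0.479.
Then ω_n = 4/(ζ t_s) = 4/(0.479 × 0.123) = 67.9 rad/s.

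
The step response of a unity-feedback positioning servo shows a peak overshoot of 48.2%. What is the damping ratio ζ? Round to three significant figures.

ζ = −ln(OS)/√(π² + (ln OS)²). With OS = 0.482, ln OS = −0.7298 and ζ = 0.7298/3.225 = 0.226.

ζ ≈ 0.226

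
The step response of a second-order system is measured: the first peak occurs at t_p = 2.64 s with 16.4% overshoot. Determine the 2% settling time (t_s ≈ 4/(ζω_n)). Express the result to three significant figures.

ζ from %OS: ζ = |ln 0.164|/√(π²+ln²0.164) = 0.499.
From t_p = π/ω_d, ω_d = π/2.64 = 1.19 rad/s, so ω_n = ω_d/√(1−ζ²) = 1.37 rad/s.
t_s ≈ 4/(ζω_n) = 4/(0.499·1.37) = 5.84 s.

t_s ≈ 5.84 s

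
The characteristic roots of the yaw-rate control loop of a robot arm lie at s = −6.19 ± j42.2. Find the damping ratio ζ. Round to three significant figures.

ζ ≈ 0.145

With σ = 6.19, ω_d = 42.2: ω_n = √(σ²+ω_d²) = 42.7 rad/s, ζ = σ/ω_n = 0.145.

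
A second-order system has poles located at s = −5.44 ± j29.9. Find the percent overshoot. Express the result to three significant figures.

%OS ≈ 56.5%

|pole| = ω_n = √(5.44² + 29.9²) = 30.4 rad/s; ζ = cos θ = σ/ω_n = 0.179.
Overshoot: exp(−π·0.179/√(1−0.179²)) = 0.565, i.e. 56.5%.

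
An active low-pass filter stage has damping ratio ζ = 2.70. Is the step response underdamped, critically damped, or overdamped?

overdamped

Since ζ = 2.70 > 1, the system is overdamped.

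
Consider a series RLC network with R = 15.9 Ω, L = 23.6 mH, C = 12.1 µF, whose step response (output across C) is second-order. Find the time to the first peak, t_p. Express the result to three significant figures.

For a series RLC circuit (capacitor voltage as output), ω_n = 1/√(LC) = 1/√(23.6 mH · 12.1 µF) = 1870 rad/s.
ζ = (R/2)·√(C/L) = (15.9/2)·√(12.1 µF/23.6 mH) = 0.180.
ω_d = ω_n√(1−ζ²) = 1840 rad/s. t_p = π/ω_d = 0.00171 s.

t_p ≈ 0.00171 s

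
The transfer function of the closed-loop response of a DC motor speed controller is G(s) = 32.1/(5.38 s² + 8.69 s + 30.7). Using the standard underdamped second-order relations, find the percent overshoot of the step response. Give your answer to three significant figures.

Dividing through by 5.38: denominator becomes s² + 1.615 s + 5.706.
So ω_n = √5.706 = 2.39 rad/s and ζ = 1.615/(2·2.39) = 0.338.
Overshoot: exp(−π·0.338/√(1−0.338²)) = 0.323, i.e. 32.3%.

%OS ≈ 32.3%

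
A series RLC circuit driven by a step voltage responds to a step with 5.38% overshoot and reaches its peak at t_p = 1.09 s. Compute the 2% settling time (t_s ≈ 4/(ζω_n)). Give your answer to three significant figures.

t_s ≈ 1.49 s

From the overshoot, ζ = −ln(OS)/√(π²+ln²(OS)) = 0.681.
t_p = π/ω_d ⇒ ω_d = 2.88 rad/s; then ω_n = ω_d/√(1−ζ²) = 3.94 rad/s.
t_s ≈ 4/(ζω_n) = 4/(0.681·3.94) = 1.49 s.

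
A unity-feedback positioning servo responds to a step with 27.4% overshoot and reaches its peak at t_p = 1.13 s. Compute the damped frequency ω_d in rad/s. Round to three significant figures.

t_p = π/ω_d, so ω_d = π/1.13 = 2.78 rad/s.

ω_d ≈ 2.78 rad/s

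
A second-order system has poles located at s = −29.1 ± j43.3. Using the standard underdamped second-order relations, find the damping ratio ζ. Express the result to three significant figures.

ζ ≈ 0.558

With σ = 29.1, ω_d = 43.3: ω_n = √(σ²+ω_d²) = 52.2 rad/s, ζ = σ/ω_n = 0.558.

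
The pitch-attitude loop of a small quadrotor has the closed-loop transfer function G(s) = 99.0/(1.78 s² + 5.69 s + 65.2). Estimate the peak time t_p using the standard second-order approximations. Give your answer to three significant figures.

t_p ≈ 0.538 s

Dividing through by 1.78: denominator becomes s² + 3.197 s + 36.63.
So ω_n = √36.63 = 6.05 rad/s and ζ = 3.197/(2·6.05) = 0.264.
ω_d = 6.05·√(1 − 0.264²) = 5.84 rad/s. t_p = π/ω_d = 0.538 s.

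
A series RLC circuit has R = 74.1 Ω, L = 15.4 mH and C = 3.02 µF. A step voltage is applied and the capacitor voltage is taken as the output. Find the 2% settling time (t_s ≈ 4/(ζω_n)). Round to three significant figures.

t_s ≈ 0.00166 s

For a series RLC circuit (capacitor voltage as output), ω_n = 1/√(LC) = 1/√(15.4 mH · 3.02 µF) = 4640 rad/s.
ζ = (R/2)·√(C/L) = (74.1/2)·√(3.02 µF/15.4 mH) = 0.519.
t_s ≈ 4/(ζω_n) = 0.00166 s.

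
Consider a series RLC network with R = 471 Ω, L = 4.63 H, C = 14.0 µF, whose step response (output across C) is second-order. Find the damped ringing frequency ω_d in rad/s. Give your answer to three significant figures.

For a series RLC circuit (capacitor voltage as output), ω_n = 1/√(LC) = 1/√(4.63 H · 14.0 µF) = 124 rad/s.
ζ = (R/2)·√(C/L) = (471/2)·√(14.0 µF/4.63 H) = 0.410.
ω_d = 124·√(1 − 0.410²) = 113 rad/s.

ω_d ≈ 113 rad/s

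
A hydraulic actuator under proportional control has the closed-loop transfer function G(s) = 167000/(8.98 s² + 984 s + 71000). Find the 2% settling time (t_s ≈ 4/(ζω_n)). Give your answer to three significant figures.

t_s ≈ 0.0730 s

Dividing through by 8.98: denominator becomes s² + 109.6 s + 7906.
So ω_n = √7906 = 88.9 rad/s and ζ = 109.6/(2·88.9) = 0.616.
t_s ≈ 4/(ζω_n) = 0.0730 s.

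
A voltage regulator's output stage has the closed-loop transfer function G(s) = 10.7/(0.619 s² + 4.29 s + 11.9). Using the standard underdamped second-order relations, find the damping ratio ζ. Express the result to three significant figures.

Dividing through by 0.619: denominator becomes s² + 6.931 s + 19.22.
So ω_n = √19.22 = 4.38 rad/s and ζ = 6.931/(2·4.38) = 0.790.

ζ ≈ 0.790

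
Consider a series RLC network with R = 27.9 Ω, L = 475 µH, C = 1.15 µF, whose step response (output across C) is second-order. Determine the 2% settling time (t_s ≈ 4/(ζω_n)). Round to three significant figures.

For a series RLC circuit (capacitor voltage as output), ω_n = 1/√(LC) = 1/√(475 µH · 1.15 µF) = 42800 rad/s.
ζ = (R/2)·√(C/L) = (27.9/2)·√(1.15 µF/475 µH) = 0.686.
t_s ≈ 4/(ζω_n) = 0.000136 s.

t_s ≈ 0.000136 s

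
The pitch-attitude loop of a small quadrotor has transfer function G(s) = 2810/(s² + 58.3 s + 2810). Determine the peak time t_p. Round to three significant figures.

t_p ≈ 0.0710 s

ω_n = √2810 = 53.0 rad/s; ζ = 58.3/(2·53.0) = 0.550.
ω_d = ω_n√(1−ζ²) = 44.3 rad/s. Then t_p = π/ω_d = 0.0710 s.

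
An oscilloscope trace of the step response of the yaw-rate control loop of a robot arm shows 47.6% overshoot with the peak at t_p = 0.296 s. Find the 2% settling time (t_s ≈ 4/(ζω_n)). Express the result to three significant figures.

The overshoot fixes ζ = −ln(OS)/√(π²+ln²(OS)) = 0.230.
t_p = π/ω_d ⇒ ω_d = 10.6 rad/s; then ω_n = ω_d/√(1−ζ²) = 10.9 rad/s.
t_s ≈ 4/(ζω_n) = 4/(0.230·10.9) = 1.59 s.

t_s ≈ 1.59 s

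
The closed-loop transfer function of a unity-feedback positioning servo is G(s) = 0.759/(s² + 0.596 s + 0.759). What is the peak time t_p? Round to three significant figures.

Comparing the denominator to s² + 2ζω_n s + ω_n²: ω_n = √0.759 = 0.871 rad/s, and 2ζω_n = 0.596 so ζ = 0.596/(2·0.871) = 0.342.
ω_d = 0.871·√(1 − 0.342²) = 0.819 rad/s. Then t_p = π/ω_d = 3.84 s.

t_p ≈ 3.84 s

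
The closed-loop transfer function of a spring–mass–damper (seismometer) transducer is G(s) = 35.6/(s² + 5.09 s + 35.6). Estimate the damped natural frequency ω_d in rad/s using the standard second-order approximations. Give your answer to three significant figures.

ω_d ≈ 5.40 rad/s

Matching coefficients with s² + 2ζω_n s + ω_n² gives ω_n² = 35.6 ⇒ ω_n = 5.97 rad/s, and ζ = 5.09/(2ω_n) = 0.427.
The damped frequency ω_d = ω_n√(1−ζ²) = 5.40 rad/s.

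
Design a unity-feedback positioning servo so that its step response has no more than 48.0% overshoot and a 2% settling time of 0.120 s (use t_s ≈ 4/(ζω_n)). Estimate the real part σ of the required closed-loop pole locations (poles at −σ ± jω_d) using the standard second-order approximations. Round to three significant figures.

The settling-time spec alone fixes σ = ζω_n = 4/t_s = 4/0.120 = 33.3.
(Overshoot then fixes ζ = 0.228 and hence ω_d = σ·√(1−ζ²)/ζ = 143 rad/s.)

σ ≈ 33.3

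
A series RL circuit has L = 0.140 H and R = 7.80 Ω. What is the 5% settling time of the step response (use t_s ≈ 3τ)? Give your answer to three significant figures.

τ = L/R = 0.140/7.80 = 0.0179 s.
t_s ≈ 3τ = 0.0538 s.

t_s ≈ 0.0538 s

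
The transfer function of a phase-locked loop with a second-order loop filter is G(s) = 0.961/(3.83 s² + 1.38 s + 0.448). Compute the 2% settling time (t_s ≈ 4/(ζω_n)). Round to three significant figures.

t_s ≈ 22.2 s

Dividing through by 3.83: denominator becomes s² + 0.3603 s + 0.1170.
So ω_n = √0.1170 = 0.342 rad/s and ζ = 0.3603/(2·0.342) = 0.527.
t_s ≈ 4/(ζω_n) = 22.2 s.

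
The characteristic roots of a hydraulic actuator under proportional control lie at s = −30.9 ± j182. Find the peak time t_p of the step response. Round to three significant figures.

t_p = π/ω_d with ω_d = 182 (the imaginary part), so t_p = 0.0173 s.

t_p ≈ 0.0173 s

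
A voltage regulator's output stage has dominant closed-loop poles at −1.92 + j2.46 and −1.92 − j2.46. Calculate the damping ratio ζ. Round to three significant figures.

The poles are at −σ ± jω_d with σ = 1.92 and ω_d = 2.46, so ω_n = √(σ²+ω_d²) = 3.12 rad/s and ζ = σ/ω_n = 0.615.

ζ ≈ 0.615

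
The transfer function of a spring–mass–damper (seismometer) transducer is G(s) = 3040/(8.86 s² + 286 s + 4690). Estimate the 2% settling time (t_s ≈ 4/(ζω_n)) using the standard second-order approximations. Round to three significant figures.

Dividing through by 8.86: denominator becomes s² + 32.28 s + 529.3.
So ω_n = √529.3 = 23.0 rad/s and ζ = 32.28/(2·23.0) = 0.702.
t_s ≈ 4/(ζω_n) = 0.248 s.

t_s ≈ 0.248 s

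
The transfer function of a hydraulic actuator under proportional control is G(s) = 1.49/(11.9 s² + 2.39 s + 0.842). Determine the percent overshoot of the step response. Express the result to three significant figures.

%OS ≈ 27.8%

Dividing through by 11.9: denominator becomes s² + 0.2008 s + 0.07076.
So ω_n = √0.07076 = 0.266 rad/s and ζ = 0.2008/(2·0.266) = 0.378.
Overshoot: exp(−π·0.378/√(1−0.378²)) = 0.278, i.e. 27.8%.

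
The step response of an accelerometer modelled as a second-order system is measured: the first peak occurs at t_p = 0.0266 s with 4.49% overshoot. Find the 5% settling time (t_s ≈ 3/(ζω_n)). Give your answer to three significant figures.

From the overshoot, ζ = −ln(OS)/√(π²+ln²(OS)) = 0.703.
t_p = π/ω_d ⇒ ω_d = 118 rad/s; then ω_n = ω_d/√(1−ζ²) = 166 rad/s.
t_s ≈ 3/(ζω_n) = 3/(0.703·166) = 0.0257 s.

t_s ≈ 0.0257 s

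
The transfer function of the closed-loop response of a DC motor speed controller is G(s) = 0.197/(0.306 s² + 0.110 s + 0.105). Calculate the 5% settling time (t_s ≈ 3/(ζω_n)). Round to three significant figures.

Dividing through by 0.306: denominator becomes s² + 0.3595 s + 0.3431.
So ω_n = √0.3431 = 0.586 rad/s and ζ = 0.3595/(2·0.586) = 0.307.
t_s ≈ 3/(ζω_n) = 16.7 s.

t_s ≈ 16.7 s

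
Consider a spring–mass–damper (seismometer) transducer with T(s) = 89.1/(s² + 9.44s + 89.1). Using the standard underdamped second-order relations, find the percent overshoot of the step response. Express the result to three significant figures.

ω_n = √89.1 = 9.44 rad/s; ζ = 9.44/(2·9.44) = 0.500.
%OS = 100 e^{−πζ/√(1−ζ²)} with ζ = 0.500 gives 16.3%.

%OS ≈ 16.3%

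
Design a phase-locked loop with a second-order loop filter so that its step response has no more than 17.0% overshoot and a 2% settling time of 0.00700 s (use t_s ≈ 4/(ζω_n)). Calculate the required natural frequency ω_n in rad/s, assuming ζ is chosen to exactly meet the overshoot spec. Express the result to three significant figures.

ω_n ≈ 1160 rad/s

Inverting the overshoot relation: ζ = |ln 0.170|/√(π² + ln²0.170) = 0.491.
From t_s ≈ 4/(ζω_n): ω_n = 4/(ζ·t_s) = 4/(0.491·0.00700) = 1160 rad/s.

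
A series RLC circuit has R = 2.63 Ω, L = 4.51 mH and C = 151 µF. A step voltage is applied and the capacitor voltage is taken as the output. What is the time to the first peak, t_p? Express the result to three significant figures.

t_p ≈ 0.00267 s

For a series RLC circuit (capacitor voltage as output), ω_n = 1/√(LC) = 1/√(4.51 mH · 151 µF) = 1210 rad/s.
ζ = (R/2)·√(C/L) = (2.63/2)·√(151 µF/4.51 mH) = 0.241.
ω_d = ω_n√(1−ζ²) = 1180 rad/s. t_p = π/ω_d = 0.00267 s.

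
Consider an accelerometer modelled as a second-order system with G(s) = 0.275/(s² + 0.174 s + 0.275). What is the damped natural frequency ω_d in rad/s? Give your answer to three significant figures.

Matching coefficients with s² + 2ζω_n s + ω_n² gives ω_n² = 0.275 ⇒ ω_n = 0.524 rad/s, and ζ = 0.174/(2ω_n) = 0.166.
ω_d = 0.524·√(1 − 0.166²) = 0.517 rad/s.

ω_d ≈ 0.517 rad/s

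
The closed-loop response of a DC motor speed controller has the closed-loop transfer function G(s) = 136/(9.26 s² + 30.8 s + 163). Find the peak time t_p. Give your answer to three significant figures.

t_p ≈ 0.816 s

Dividing through by 9.26: denominator becomes s² + 3.326 s + 17.60.
So ω_n = √17.60 = 4.20 rad/s and ζ = 3.326/(2·4.20) = 0.396.
The damped frequency ω_d = ω_n√(1−ζ²) = 3.85 rad/s. t_p = π/ω_d = 0.816 s.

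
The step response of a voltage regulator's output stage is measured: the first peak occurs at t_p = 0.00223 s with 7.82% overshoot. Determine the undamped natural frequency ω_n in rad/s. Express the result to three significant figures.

ω_n ≈ 1810 rad/s

The overshoot fixes ζ = −ln(OS)/√(π²+ln²(OS)) = 0.630.
t_p = π/ω_d ⇒ ω_d = 1410 rad/s; then ω_n = ω_d/√(1−ζ²) = 1810 rad/s.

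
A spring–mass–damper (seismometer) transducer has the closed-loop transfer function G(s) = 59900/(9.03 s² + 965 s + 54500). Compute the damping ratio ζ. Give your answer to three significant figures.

Dividing through by 9.03: denominator becomes s² + 106.9 s + 6035.
So ω_n = √6035 = 77.7 rad/s and ζ = 106.9/(2·77.7) = 0.688.

ζ ≈ 0.688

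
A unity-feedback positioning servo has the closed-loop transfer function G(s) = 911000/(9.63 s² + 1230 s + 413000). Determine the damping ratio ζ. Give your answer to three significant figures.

Dividing through by 9.63: denominator becomes s² + 127.7 s + 42890.
So ω_n = √42890 = 207 rad/s and ζ = 127.7/(2·207) = 0.308.

ζ ≈ 0.308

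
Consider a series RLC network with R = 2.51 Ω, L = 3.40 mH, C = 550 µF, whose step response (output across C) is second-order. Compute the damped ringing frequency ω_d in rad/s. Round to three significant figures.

ω_d ≈ 631 rad/s

For a series RLC circuit (capacitor voltage as output), ω_n = 1/√(LC) = 1/√(3.40 mH · 550 µF) = 731 rad/s.
ζ = (R/2)·√(C/L) = (2.51/2)·√(550 µF/3.40 mH) = 0.505.
ω_d = 731·√(1 − 0.505²) = 631 rad/s.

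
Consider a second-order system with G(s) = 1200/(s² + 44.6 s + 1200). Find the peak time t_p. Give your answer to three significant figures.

t_p ≈ 0.119 s

Matching coefficients with s² + 2ζω_n s + ω_n² gives ω_n² = 1200 ⇒ ω_n = 34.6 rad/s, and ζ = 44.6/(2ω_n) = 0.644.
ω_d = ω_n√(1−ζ²) = 26.5 rad/s. Then t_p = π/ω_d = 0.119 s.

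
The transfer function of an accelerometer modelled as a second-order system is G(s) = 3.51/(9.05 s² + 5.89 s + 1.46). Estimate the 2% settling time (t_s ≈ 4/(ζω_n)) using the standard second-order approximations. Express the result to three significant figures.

Dividing through by 9.05: denominator becomes s² + 0.6508 s + 0.1613.
So ω_n = √0.1613 = 0.402 rad/s and ζ = 0.6508/(2·0.402) = 0.810.
t_s ≈ 4/(ζω_n) = 12.3 s.

t_s ≈ 12.3 s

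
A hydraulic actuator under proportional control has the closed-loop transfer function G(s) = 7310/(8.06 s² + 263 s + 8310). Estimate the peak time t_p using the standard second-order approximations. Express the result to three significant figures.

t_p ≈ 0.114 s

Dividing through by 8.06: denominator becomes s² + 32.63 s + 1031.
So ω_n = √1031 = 32.1 rad/s and ζ = 32.63/(2·32.1) = 0.508.
ω_d = ω_n√(1−ζ²) = 27.7 rad/s. t_p = π/ω_d = 0.114 s.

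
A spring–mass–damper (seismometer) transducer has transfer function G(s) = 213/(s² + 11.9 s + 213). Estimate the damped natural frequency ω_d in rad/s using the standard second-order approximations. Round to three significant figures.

Comparing the denominator to s² + 2ζω_n s + ω_n²: ω_n = √213 = 14.6 rad/s, and 2ζω_n = 11.9 so ζ = 11.9/(2·14.6) = 0.408.
ω_d = 14.6·√(1 − 0.408²) = 13.3 rad/s.

ω_d ≈ 13.3 rad/s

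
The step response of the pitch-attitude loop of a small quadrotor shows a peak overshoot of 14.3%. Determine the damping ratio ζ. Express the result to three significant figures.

ζ ≈ 0.526

Inverting the overshoot relation: ζ = |ln 0.143|/√(π² + ln²0.143) = 0.526.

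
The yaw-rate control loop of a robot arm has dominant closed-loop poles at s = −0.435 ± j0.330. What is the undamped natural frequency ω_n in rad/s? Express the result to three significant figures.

With σ = 0.435, ω_d = 0.330: ω_n = √(σ²+ω_d²) = 0.546 rad/s, ζ = σ/ω_n = 0.797.

ω_n ≈ 0.546 rad/s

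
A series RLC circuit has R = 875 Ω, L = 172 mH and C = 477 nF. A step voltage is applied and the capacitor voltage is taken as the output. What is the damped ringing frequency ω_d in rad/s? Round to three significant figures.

For a series RLC circuit (capacitor voltage as output), ω_n = 1/√(LC) = 1/√(172 mH · 477 nF) = 3490 rad/s.
ζ = (R/2)·√(C/L) = (875/2)·√(477 nF/172 mH) = 0.729.
ω_d = ω_n√(1−ζ²) = 2390 rad/s.

ω_d ≈ 2390 rad/s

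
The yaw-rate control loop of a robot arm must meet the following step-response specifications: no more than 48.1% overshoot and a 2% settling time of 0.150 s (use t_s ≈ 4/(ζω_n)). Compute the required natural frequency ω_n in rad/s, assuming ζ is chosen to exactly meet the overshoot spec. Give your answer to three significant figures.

ω_n ≈ 118 rad/s

ζ = −ln(OS)/√(π² + (ln OS)²). With OS = 0.481, ln OS = −0.7319 and ζ = 0.7319/3.226 = 0.227.
From t_s ≈ 4/(ζω_n): ω_n = 4/(ζ·t_s) = 4/(0.227·0.150) = 118 rad/s.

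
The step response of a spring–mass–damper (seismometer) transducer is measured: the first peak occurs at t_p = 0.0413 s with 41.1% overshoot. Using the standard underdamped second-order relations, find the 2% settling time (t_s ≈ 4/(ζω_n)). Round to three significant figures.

t_s ≈ 0.186 s

ζ from %OS: ζ = |ln 0.411|/√(π²+ln²0.411) = 0.272.
t_p = π/ω_d ⇒ ω_d = 76.1 rad/s; then ω_n = ω_d/√(1−ζ²) = 79.1 rad/s.
t_s ≈ 4/(ζω_n) = 4/(0.272·79.1) = 0.186 s.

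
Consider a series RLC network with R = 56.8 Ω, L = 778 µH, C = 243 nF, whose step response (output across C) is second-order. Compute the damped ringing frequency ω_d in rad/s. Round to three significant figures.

ω_d ≈ 62900 rad/s

For a series RLC circuit (capacitor voltage as output), ω_n = 1/√(LC) = 1/√(778 µH · 243 nF) = 72700 rad/s.
ζ = (R/2)·√(C/L) = (56.8/2)·√(243 nF/778 µH) = 0.502.
ω_d = 72700·√(1 − 0.502²) = 62900 rad/s.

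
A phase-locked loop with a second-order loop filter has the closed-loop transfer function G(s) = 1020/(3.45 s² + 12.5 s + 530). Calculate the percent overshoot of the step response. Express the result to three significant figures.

Dividing through by 3.45: denominator becomes s² + 3.623 s + 153.6.
So ω_n = √153.6 = 12.4 rad/s and ζ = 3.623/(2·12.4) = 0.146.
%OS = 100·exp(−πζ/√(1−ζ²)) = 62.9%.

%OS ≈ 62.9%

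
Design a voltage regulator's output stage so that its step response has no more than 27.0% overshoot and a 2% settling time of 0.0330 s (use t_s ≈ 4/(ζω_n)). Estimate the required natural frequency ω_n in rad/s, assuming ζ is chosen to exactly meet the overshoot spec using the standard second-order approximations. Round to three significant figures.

ω_n ≈ 315 rad/s

Inverting the overshoot relation: ζ = |ln 0.270|/√(π² + ln²0.270) = 0.385.
From t_s ≈ 4/(ζω_n): ω_n = 4/(ζ·t_s) = 4/(0.385·0.0330) = 315 rad/s.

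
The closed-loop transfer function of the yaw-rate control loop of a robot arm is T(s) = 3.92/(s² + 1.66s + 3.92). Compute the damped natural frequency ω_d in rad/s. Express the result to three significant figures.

ω_d ≈ 1.80 rad/s

Matching coefficients with s² + 2ζω_n s + ω_n² gives ω_n² = 3.92 ⇒ ω_n = 1.98 rad/s, and ζ = 1.66/(2ω_n) = 0.419.
ω_d = 1.98·√(1 − 0.419²) = 1.80 rad/s.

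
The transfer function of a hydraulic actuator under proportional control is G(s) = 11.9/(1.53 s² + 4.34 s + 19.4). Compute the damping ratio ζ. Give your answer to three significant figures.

Dividing through by 1.53: denominator becomes s² + 2.837 s + 12.68.
So ω_n = √12.68 = 3.56 rad/s and ζ = 2.837/(2·3.56) = 0.398.

ζ ≈ 0.398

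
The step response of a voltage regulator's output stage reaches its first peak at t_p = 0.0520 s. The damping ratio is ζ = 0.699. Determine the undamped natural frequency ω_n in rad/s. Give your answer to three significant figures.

Peak time t_p = π/ω_d, so ω_d = π/t_p = π/0.0520 = 60.4 rad/s.
ω_n = ω_d/√(1−ζ²) = 60.4/√0.511 = 84.5 rad/s.

ω_n ≈ 84.5 rad/s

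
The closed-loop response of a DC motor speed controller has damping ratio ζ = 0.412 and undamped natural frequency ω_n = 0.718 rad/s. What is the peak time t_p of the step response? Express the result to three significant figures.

The damped frequency is ω_d = ω_n√(1−ζ²) = 0.718·√(1−0.170) = 0.654 rad/s.
Peak time t_p = π/ω_d = π/0.654 = 4.80 s.

t_p ≈ 4.80 s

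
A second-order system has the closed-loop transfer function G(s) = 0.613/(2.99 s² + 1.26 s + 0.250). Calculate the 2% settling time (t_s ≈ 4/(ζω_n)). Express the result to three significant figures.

t_s ≈ 19.0 s

Dividing through by 2.99: denominator becomes s² + 0.4214 s + 0.08361.
So ω_n = √0.08361 = 0.289 rad/s and ζ = 0.4214/(2·0.289) = 0.729.
t_s ≈ 4/(ζω_n) = 19.0 s.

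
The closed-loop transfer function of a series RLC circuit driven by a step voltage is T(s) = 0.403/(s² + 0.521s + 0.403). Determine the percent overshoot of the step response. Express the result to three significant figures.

Comparing the denominator to s² + 2ζω_n s + ω_n²: ω_n = √0.403 = 0.635 rad/s, and 2ζω_n = 0.521 so ζ = 0.521/(2·0.635) = 0.410.
%OS = 100 e^{−πζ/√(1−ζ²)} with ζ = 0.410 gives 24.3%.

%OS ≈ 24.3%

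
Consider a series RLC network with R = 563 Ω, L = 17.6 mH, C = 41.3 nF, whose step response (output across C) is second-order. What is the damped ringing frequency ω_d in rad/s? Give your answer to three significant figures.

For a series RLC circuit (capacitor voltage as output), ω_n = 1/√(LC) = 1/√(17.6 mH · 41.3 nF) = 37100 rad/s.
ζ = (R/2)·√(C/L) = (563/2)·√(41.3 nF/17.6 mH) = 0.431.
The damped frequency ω_d = ω_n√(1−ζ²) = 33500 rad/s.

ω_d ≈ 33500 rad/s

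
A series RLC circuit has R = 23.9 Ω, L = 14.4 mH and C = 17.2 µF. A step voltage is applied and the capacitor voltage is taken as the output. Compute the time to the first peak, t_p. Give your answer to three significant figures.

For a series RLC circuit (capacitor voltage as output), ω_n = 1/√(LC) = 1/√(14.4 mH · 17.2 µF) = 2010 rad/s.
ζ = (R/2)·√(C/L) = (23.9/2)·√(17.2 µF/14.4 mH) = 0.413.
ω_d = 2010·√(1 − 0.413²) = 1830 rad/s. t_p = π/ω_d = 0.00172 s.

t_p ≈ 0.00172 s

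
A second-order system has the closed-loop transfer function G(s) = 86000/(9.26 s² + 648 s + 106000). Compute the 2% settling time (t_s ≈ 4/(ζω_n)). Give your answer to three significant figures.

t_s ≈ 0.114 s

Dividing through by 9.26: denominator becomes s² + 69.98 s + 11450.
So ω_n = √11450 = 107 rad/s and ζ = 69.98/(2·107) = 0.327.
t_s ≈ 4/(ζω_n) = 0.114 s.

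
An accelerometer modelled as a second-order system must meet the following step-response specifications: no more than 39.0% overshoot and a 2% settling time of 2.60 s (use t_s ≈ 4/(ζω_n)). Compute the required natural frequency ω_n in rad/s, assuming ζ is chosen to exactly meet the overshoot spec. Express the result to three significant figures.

ω_n ≈ 5.36 rad/s

Inverting the overshoot relation: ζ = |ln 0.390|/√(π² + ln²0.390) = 0.287.
Then ω_n = 4/(ζ t_s) = 4/(0.287 × 2.60) = 5.36 rad/s.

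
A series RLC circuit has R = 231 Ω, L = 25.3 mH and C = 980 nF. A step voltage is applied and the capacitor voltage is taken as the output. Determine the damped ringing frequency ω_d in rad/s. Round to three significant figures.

For a series RLC circuit (capacitor voltage as output), ω_n = 1/√(LC) = 1/√(25.3 mH · 980 nF) = 6350 rad/s.
ζ = (R/2)·√(C/L) = (231/2)·√(980 nF/25.3 mH) = 0.719.
ω_d = ω_n√(1−ζ²) = 4410 rad/s.

ω_d ≈ 4410 rad/s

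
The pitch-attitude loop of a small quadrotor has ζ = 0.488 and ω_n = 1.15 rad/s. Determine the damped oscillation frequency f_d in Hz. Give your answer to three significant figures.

f_d ≈ 0.160 Hz

ω_d = ω_n√(1−ζ²) = 1.15·√0.762 = 1.00 rad/s.
f_d = ω_d/(2π) = 0.160 Hz.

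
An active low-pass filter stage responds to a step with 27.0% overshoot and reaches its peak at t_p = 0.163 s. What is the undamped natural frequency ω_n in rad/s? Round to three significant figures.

ω_n ≈ 20.9 rad/s

The overshoot fixes ζ = −ln(OS)/√(π²+ln²(OS)) = 0.385.
t_p = π/ω_d ⇒ ω_d = 19.3 rad/s; then ω_n = ω_d/√(1−ζ²) = 20.9 rad/s.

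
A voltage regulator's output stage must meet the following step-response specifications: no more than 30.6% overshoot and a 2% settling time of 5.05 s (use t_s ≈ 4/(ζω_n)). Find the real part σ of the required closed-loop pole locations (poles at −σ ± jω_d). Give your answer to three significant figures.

The settling-time spec alone fixes σ = ζω_n = 4/t_s = 4/5.05 = 0.792.
(Overshoot then fixes ζ = 0.353 and hence ω_d = σ·√(1−ζ²)/ζ = 2.10 rad/s.)

σ ≈ 0.792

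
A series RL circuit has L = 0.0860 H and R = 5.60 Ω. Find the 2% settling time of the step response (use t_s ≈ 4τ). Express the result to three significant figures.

τ = L/R = 0.0860/5.60 = 0.0154 s.
t_s ≈ 4τ = 0.0614 s.

t_s ≈ 0.0614 s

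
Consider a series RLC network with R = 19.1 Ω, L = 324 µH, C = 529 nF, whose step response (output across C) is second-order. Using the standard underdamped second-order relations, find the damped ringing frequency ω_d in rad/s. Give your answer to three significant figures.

For a series RLC circuit (capacitor voltage as output), ω_n = 1/√(LC) = 1/√(324 µH · 529 nF) = 76400 rad/s.
ζ = (R/2)·√(C/L) = (19.1/2)·√(529 nF/324 µH) = 0.386.
ω_d = 76400·√(1 − 0.386²) = 70500 rad/s.

ω_d ≈ 70500 rad/s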